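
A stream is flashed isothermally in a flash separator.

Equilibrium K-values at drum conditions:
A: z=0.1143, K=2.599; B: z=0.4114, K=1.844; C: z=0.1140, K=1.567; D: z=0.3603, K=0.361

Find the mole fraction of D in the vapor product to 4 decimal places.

y_D = 0.2105

Let ψ = V/F and solve Σ zᵢ(Kᵢ−1)/(1+ψ(Kᵢ−1)) = 0.
Check two-phase: ΣzᵢKᵢ = 1.3644 > 1 and Σzᵢ/Kᵢ = 1.3379 > 1, so g(0) = 0.3644 > 0 and g(1) = -0.3379 < 0.
Iterate (Newton) starting at ψ = 0.5:
  ψ = 0.5000: g = 0.05778, g' = -0.5751 → ψ = 0.6005
  ψ = 0.6005: g = -0.00167, g' = -0.6129 → ψ = 0.5977
Converged at ψ = 0.5977.
Compositions from xᵢ = zᵢ/(1+ψ(Kᵢ−1)), yᵢ = Kᵢxᵢ:
  A: x = 0.0584, y = 0.1519
  B: x = 0.2734, y = 0.5042
  C: x = 0.0851, y = 0.1334
  D: x = 0.5830, y = 0.2105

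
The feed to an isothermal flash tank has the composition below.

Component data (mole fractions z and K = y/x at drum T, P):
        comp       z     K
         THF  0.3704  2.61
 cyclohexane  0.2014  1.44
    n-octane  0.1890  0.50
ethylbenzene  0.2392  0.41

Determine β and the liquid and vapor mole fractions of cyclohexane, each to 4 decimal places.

Material balance + equilibrium reduce to Σ zᵢ(Kᵢ−1)/(1+β(Kᵢ−1)) = 0.
Feasibility: ΣzᵢKᵢ = 1.4493, Σzᵢ/Kᵢ = 1.2432 — both > 1, two phases present.
Newton–Raphson from β = 0.5:
  β = 0.5000: g = 0.07684, g' = -0.5724 → β = 0.6342
  β = 0.6342: g = 0.00044, g' = -0.5728 → β = 0.6350
Converged at β = 0.6350.
Compositions from xᵢ = zᵢ/(1+β(Kᵢ−1)), yᵢ = Kᵢxᵢ:
  THF: x = 0.1832, y = 0.4780
  cyclohexane: x = 0.1574, y = 0.2267
  n-octane: x = 0.2769, y = 0.1385
  ethylbenzene: x = 0.3825, y = 0.1568

β = 0.6350, x_cyclohexane = 0.1574, y_cyclohexane = 0.2267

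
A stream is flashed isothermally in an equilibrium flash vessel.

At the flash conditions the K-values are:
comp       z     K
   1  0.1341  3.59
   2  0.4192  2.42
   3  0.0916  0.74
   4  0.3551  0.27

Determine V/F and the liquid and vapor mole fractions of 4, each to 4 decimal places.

Material balance + equilibrium reduce to Σ zᵢ(Kᵢ−1)/(1+V/F(Kᵢ−1)) = 0.
Feasibility: ΣzᵢKᵢ = 1.6595, Σzᵢ/Kᵢ = 1.6495 — both > 1, two phases present.
Newton–Raphson from V/F = 0.5:
  V/F = 0.5000: g = 0.06384, g' = -0.9373 → V/F = 0.5681
  V/F = 0.5681: g = -0.00084, g' = -0.9672 → V/F = 0.5672
Converged at V/F = 0.5672.
Compositions from xᵢ = zᵢ/(1+V/F(Kᵢ−1)), yᵢ = Kᵢxᵢ:
  1: x = 0.0543, y = 0.1950
  2: x = 0.2322, y = 0.5619
  3: x = 0.1074, y = 0.0795
  4: x = 0.6061, y = 0.1636

V/F = 0.5672, x_4 = 0.6061, y_4 = 0.1636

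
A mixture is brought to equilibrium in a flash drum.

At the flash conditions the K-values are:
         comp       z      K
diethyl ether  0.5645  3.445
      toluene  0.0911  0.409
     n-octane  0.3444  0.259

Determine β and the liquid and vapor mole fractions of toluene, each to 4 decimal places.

β = 0.6133, x_toluene = 0.1429, y_toluene = 0.0584

Iterate (Newton) starting at β = 0.35:
  β = 0.3500: g = 0.33130, g' = -1.3752 → β = 0.5909
  β = 0.5909: g = 0.02784, g' = -1.2382 → β = 0.6134
  β = 0.6134: g = -0.00017, g' = -1.2539 → β = 0.6133
Converged at β = 0.6133.
Compositions from xᵢ = zᵢ/(1+β(Kᵢ−1)), yᵢ = Kᵢxᵢ:
  diethyl ether: x = 0.2259, y = 0.7781
  toluene: x = 0.1429, y = 0.0584
  n-octane: x = 0.6313, y = 0.1635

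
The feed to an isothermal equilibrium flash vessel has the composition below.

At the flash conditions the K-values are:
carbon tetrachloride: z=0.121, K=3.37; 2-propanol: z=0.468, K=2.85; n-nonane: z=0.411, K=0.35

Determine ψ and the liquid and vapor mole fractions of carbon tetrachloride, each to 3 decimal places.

ψ = 0.695, x_carbon tetrachloride = 0.046, y_carbon tetrachloride = 0.154

Material balance + equilibrium reduce to Σ zᵢ(Kᵢ−1)/(1+ψ(Kᵢ−1)) = 0.
Check two-phase: ΣzᵢKᵢ = 1.885 > 1 and Σzᵢ/Kᵢ = 1.374 > 1, so g(0) = 0.885 > 0 and g(1) = -0.374 < 0.
Newton–Raphson from ψ = 0.54:
  ψ = 0.540: g = 0.1473, g' = -0.944 → ψ = 0.696
  ψ = 0.696: g = -0.0012, g' = -0.982 → ψ = 0.695
Converged at ψ = 0.695.
Compositions from xᵢ = zᵢ/(1+ψ(Kᵢ−1)), yᵢ = Kᵢxᵢ:
  carbon tetrachloride: x = 0.046, y = 0.154
  2-propanol: x = 0.205, y = 0.584
  n-nonane: x = 0.750, y = 0.262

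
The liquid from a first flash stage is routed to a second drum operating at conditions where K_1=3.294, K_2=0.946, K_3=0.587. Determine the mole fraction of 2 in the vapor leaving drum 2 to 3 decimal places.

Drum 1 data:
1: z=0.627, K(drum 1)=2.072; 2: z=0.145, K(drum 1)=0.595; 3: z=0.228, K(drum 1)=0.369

Drum 1:
Rachford–Rice: g(ψ₁) = Σ zᵢ(Kᵢ−1)/(1+ψ₁(Kᵢ−1)) = 0.
Check two-phase: ΣzᵢKᵢ = 1.470 > 1 and Σzᵢ/Kᵢ = 1.164 > 1, so g(0) = 0.470 > 0 and g(1) = -0.164 < 0.
Newton iteration, ψ₁⁰ = 0.5:
  ψ₁ = 0.500: g = 0.1538, g' = -0.537 → ψ₁ = 0.787
  ψ₁ = 0.787: g = -0.0072, g' = -0.621 → ψ₁ = 0.775
Converged at ψ₁ = 0.775.
Drum-1 compositions:
  1: x = 0.342, y = 0.710
  2: x = 0.211, y = 0.126
  3: x = 0.446, y = 0.165
Drum-2 feed = drum-1 liquid: z₂ = (0.3425, 0.2113, 0.4462).
Drum 2:
Newton–Raphson from ψ₂ = 0.5:
  ψ₂ = 0.500: g = 0.1220, g' = -0.513 → ψ₂ = 0.738
  ψ₂ = 0.738: g = 0.0148, g' = -0.407 → ψ₂ = 0.774
  ψ₂ = 0.774: g = 0.0001, g' = -0.399 → ψ₂ = 0.775
Converged at ψ₂ = 0.775.
  1: x = 0.123, y = 0.406
  2: x = 0.221, y = 0.209
  3: x = 0.656, y = 0.385

y_2 (drum 2) = 0.209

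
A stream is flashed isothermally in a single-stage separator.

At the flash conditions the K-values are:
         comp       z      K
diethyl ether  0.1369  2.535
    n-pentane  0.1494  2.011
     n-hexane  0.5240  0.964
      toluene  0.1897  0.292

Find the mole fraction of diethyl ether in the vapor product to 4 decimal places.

Material balance + equilibrium reduce to Σ zᵢ(Kᵢ−1)/(1+β(Kᵢ−1)) = 0.
Check two-phase: ΣzᵢKᵢ = 1.2080 > 1 and Σzᵢ/Kᵢ = 1.3215 > 1, so g(0) = 0.2080 > 0 and g(1) = -0.3215 < 0.
Newton–Raphson from β = 0.48:
  β = 0.4800: g = 0.00004, g' = -0.3950 → β = 0.4801
Converged at β = 0.4801.
Compositions from xᵢ = zᵢ/(1+β(Kᵢ−1)), yᵢ = Kᵢxᵢ:
  diethyl ether: x = 0.0788, y = 0.1998
  n-pentane: x = 0.1006, y = 0.2023
  n-hexane: x = 0.5332, y = 0.5140
  toluene: x = 0.2874, y = 0.0839

y_diethyl ether = 0.1998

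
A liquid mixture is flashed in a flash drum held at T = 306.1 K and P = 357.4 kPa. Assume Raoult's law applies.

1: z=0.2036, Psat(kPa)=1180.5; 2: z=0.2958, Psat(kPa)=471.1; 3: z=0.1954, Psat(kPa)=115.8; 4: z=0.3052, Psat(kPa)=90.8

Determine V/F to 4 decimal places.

Raoult's law: Kᵢ = Pᵢˢᵃᵗ/P = Pᵢˢᵃᵗ/357.4.
  K_1 = 1180.5/357.4 = 3.303022, K_2 = 471.1/357.4 = 1.318131, K_3 = 115.8/357.4 = 0.324007, K_4 = 90.8/357.4 = 0.254057
Material balance + equilibrium reduce to Σ zᵢ(Kᵢ−1)/(1+V/F(Kᵢ−1)) = 0.
Check two-phase: ΣzᵢKᵢ = 1.2032 > 1 and Σzᵢ/Kᵢ = 2.0904 > 1, so g(0) = 0.2032 > 0 and g(1) = -1.0904 < 0.
Iterate (Newton) starting at V/F = 0.5:
  V/F = 0.5000: g = -0.26348, g' = -0.8913 → V/F = 0.2044
  V/F = 0.2044: g = -0.01468, g' = -0.8823 → V/F = 0.1877
  V/F = 0.1877: g = 0.00014, g' = -0.8998 → V/F = 0.1879
Converged at V/F = 0.1879.

V/F = 0.1879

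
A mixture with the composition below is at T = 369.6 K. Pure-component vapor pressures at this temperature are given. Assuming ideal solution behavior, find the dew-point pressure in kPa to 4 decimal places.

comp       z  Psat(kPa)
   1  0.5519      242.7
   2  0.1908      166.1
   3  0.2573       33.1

Pdew = 89.3167 kPa

At the dew point ψ → 1, so Σzᵢ/Kᵢ = 1 with Kᵢ = Pᵢˢᵃᵗ/P ⇒ 1/P = Σzᵢ/Pᵢˢᵃᵗ.
1/P = 0.5519/242.7 + 0.1908/166.1 + 0.2573/33.1 = 0.0111961 ⇒ P = 89.3167 kPa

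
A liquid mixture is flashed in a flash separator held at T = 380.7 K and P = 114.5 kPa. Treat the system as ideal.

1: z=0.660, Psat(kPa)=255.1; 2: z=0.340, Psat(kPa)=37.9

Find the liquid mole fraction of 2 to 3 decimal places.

x_2 = 0.647

Raoult's law: Kᵢ = Pᵢˢᵃᵗ/P = Pᵢˢᵃᵗ/114.5.
  K_1 = 255.1/114.5 = 2.22795, K_2 = 37.9/114.5 = 0.33100
Binary case is linear: z₁(K₁−1)(1+ψ(K₂−1)) + z₂(K₂−1)(1+ψ(K₁−1)) = 0
⇒ ψ = [z₁(K₁−1)+z₂(K₂−1)] / [−(K₁−1)(K₂−1)] = 0.5830/0.8215 = 0.710
Compositions from xᵢ = zᵢ/(1+ψ(Kᵢ−1)), yᵢ = Kᵢxᵢ:
  1: x = 0.353, y = 0.786
  2: x = 0.647, y = 0.214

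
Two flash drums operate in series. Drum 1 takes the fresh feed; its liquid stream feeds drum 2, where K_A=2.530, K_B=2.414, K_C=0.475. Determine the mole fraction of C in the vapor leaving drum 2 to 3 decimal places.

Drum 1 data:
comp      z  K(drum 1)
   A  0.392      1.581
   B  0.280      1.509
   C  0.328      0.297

Drum 1:
Rachford–Rice: g(ψ₁) = Σ zᵢ(Kᵢ−1)/(1+ψ₁(Kᵢ−1)) = 0.
Check two-phase: ΣzᵢKᵢ = 1.140 > 1 and Σzᵢ/Kᵢ = 1.538 > 1, so g(0) = 0.140 > 0 and g(1) = -0.538 < 0.
Iterate (Newton) starting at ψ₁ = 0.68:
  ψ₁ = 0.680: g = -0.1726, g' = -0.703 → ψ₁ = 0.434
  ψ₁ = 0.434: g = -0.0334, g' = -0.469 → ψ₁ = 0.363
  ψ₁ = 0.363: g = -0.0013, g' = -0.434 → ψ₁ = 0.360
Converged at ψ₁ = 0.360.
Drum-1 compositions:
  A: x = 0.324, y = 0.512
  B: x = 0.237, y = 0.357
  C: x = 0.439, y = 0.130
Drum-2 feed = drum-1 liquid: z₂ = (0.3242, 0.2366, 0.4392).
Drum 2:
Let ψ₂ = V/F and solve Σ zᵢ(Kᵢ−1)/(1+ψ₂(Kᵢ−1)) = 0.
Check two-phase: ΣzᵢKᵢ = 1.600 > 1 and Σzᵢ/Kᵢ = 1.151 > 1, so g(0) = 0.600 > 0 and g(1) = -0.151 < 0.
Newton iteration, ψ₂⁰ = 0.5:
  ψ₂ = 0.500: g = 0.1643, g' = -0.629 → ψ₂ = 0.761
  ψ₂ = 0.761: g = 0.0060, g' = -0.608 → ψ₂ = 0.771
Converged at ψ₂ = 0.771.
  A: x = 0.149, y = 0.376
  B: x = 0.113, y = 0.273
  C: x = 0.738, y = 0.351

y_C (drum 2) = 0.351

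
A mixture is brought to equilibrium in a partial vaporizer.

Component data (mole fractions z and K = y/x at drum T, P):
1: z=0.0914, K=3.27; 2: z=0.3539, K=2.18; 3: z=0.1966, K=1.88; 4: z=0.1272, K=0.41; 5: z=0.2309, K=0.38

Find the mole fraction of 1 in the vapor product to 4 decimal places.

Newton–Raphson from β = 0.46:
  β = 0.4600: g = 0.19205, g' = -0.6540 → β = 0.7537
  β = 0.7537: g = -0.00227, g' = -0.7135 → β = 0.7505
Converged at β = 0.7505.
Compositions from xᵢ = zᵢ/(1+β(Kᵢ−1)), yᵢ = Kᵢxᵢ:
  1: x = 0.0338, y = 0.1105
  2: x = 0.1877, y = 0.4092
  3: x = 0.1184, y = 0.2226
  4: x = 0.2283, y = 0.0936
  5: x = 0.4318, y = 0.1641

y_1 = 0.1105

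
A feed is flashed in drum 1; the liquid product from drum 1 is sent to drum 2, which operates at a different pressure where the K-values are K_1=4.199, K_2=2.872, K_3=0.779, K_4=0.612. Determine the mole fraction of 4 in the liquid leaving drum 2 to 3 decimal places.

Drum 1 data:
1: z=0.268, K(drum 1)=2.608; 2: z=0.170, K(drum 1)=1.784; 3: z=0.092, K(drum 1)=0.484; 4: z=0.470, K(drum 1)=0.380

Drum 1:
Material balance + equilibrium reduce to Σ zᵢ(Kᵢ−1)/(1+ψ₁(Kᵢ−1)) = 0.
Feasibility: ΣzᵢKᵢ = 1.225, Σzᵢ/Kᵢ = 1.625 — both > 1, two phases present.
Iterate (Newton) starting at ψ₁ = 0.3:
  ψ₁ = 0.300: g = -0.0155, g' = -0.691 → ψ₁ = 0.277
  ψ₁ = 0.277: g = 0.0001, g' = -0.699 → ψ₁ = 0.278
Converged at ψ₁ = 0.278.
Drum-1 compositions:
  1: x = 0.185, y = 0.483
  2: x = 0.140, y = 0.249
  3: x = 0.107, y = 0.052
  4: x = 0.568, y = 0.216
Drum-2 feed = drum-1 liquid: z₂ = (0.1853, 0.1396, 0.1074, 0.5677).
Drum 2:
Rachford–Rice: g(ψ₂) = Σ zᵢ(Kᵢ−1)/(1+ψ₂(Kᵢ−1)) = 0.
g(0) = ΣzᵢKᵢ − 1 = 0.610 and g(1) = 1 − Σzᵢ/Kᵢ = -0.158, so a root lies in (0, 1).
Iterate (Newton) starting at ψ₂ = 0.5:
  ψ₂ = 0.500: g = 0.0630, g' = -0.549 → ψ₂ = 0.615
  ψ₂ = 0.615: g = 0.0046, g' = -0.476 → ψ₂ = 0.624
Converged at ψ₂ = 0.624.
  1: x = 0.062, y = 0.260
  2: x = 0.064, y = 0.185
  3: x = 0.125, y = 0.097
  4: x = 0.749, y = 0.459

x_4 (drum 2) = 0.749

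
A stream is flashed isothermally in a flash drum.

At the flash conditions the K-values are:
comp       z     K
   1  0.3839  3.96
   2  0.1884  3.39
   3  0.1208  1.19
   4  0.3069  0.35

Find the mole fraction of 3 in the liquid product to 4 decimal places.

Material balance + equilibrium reduce to Σ zᵢ(Kᵢ−1)/(1+V/F(Kᵢ−1)) = 0.
Feasibility: ΣzᵢKᵢ = 2.4101, Σzᵢ/Kᵢ = 1.1309 — both > 1, two phases present.
Newton–Raphson from V/F = 0.5:
  V/F = 0.5000: g = 0.38877, g' = -1.0585 → V/F = 0.8673
  V/F = 0.8673: g = 0.02753, g' = -1.0628 → V/F = 0.8932
  V/F = 0.8932: g = -0.00051, g' = -1.1031 → V/F = 0.8927
Converged at V/F = 0.8927.
Compositions from xᵢ = zᵢ/(1+V/F(Kᵢ−1)), yᵢ = Kᵢxᵢ:
  1: x = 0.1054, y = 0.4174
  2: x = 0.0601, y = 0.2038
  3: x = 0.1033, y = 0.1229
  4: x = 0.7312, y = 0.2559

x_3 = 0.1033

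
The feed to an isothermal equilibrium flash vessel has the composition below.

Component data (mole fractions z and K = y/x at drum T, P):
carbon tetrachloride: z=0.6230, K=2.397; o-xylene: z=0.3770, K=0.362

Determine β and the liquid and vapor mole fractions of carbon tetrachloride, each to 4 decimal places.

Let β = V/F and solve Σ zᵢ(Kᵢ−1)/(1+β(Kᵢ−1)) = 0.
g(0) = ΣzᵢKᵢ − 1 = 0.6298 and g(1) = 1 − Σzᵢ/Kᵢ = -0.3013, so a root lies in (0, 1).
Binary case is linear: z₁(K₁−1)(1+β(K₂−1)) + z₂(K₂−1)(1+β(K₁−1)) = 0
⇒ β = [z₁(K₁−1)+z₂(K₂−1)] / [−(K₁−1)(K₂−1)] = 0.62980/0.89129 = 0.7066
Compositions from xᵢ = zᵢ/(1+β(Kᵢ−1)), yᵢ = Kᵢxᵢ:
  carbon tetrachloride: x = 0.3135, y = 0.7515
  o-xylene: x = 0.6865, y = 0.2485

β = 0.7066, x_carbon tetrachloride = 0.3135, y_carbon tetrachloride = 0.7515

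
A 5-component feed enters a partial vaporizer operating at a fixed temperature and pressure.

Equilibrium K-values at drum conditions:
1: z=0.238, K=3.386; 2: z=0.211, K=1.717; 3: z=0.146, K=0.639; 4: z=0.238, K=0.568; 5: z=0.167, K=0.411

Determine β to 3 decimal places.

Let β = V/F and solve Σ zᵢ(Kᵢ−1)/(1+β(Kᵢ−1)) = 0.
Check two-phase: ΣzᵢKᵢ = 1.465 > 1 and Σzᵢ/Kᵢ = 1.247 > 1, so g(0) = 0.465 > 0 and g(1) = -0.247 < 0.
Iterate (Newton) starting at β = 0.39:
  β = 0.390: g = 0.0997, g' = -0.617 → β = 0.551
  β = 0.551: g = 0.0072, g' = -0.542 → β = 0.565
Converged at β = 0.565.

β = 0.565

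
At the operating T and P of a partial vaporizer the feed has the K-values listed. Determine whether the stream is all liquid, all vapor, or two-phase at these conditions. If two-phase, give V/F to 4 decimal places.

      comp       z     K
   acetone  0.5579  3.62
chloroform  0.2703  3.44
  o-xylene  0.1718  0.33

ΣzᵢKᵢ = 3.0061; Σzᵢ/Kᵢ = 0.7533.
Since Σzᵢ/Kᵢ < 1 the mixture is above its dew point — single vapor phase.

all vapor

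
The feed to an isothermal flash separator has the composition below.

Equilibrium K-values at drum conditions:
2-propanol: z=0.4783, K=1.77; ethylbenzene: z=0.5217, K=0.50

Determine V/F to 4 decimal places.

V/F = 0.2791

Rachford–Rice: g(V/F) = Σ zᵢ(Kᵢ−1)/(1+V/F(Kᵢ−1)) = 0.
Check two-phase: ΣzᵢKᵢ = 1.1074 > 1 and Σzᵢ/Kᵢ = 1.3136 > 1, so g(0) = 0.1074 > 0 and g(1) = -0.3136 < 0.
Iterate (Newton) starting at V/F = 0.5:
  V/F = 0.5000: g = -0.08189, g' = -0.3797 → V/F = 0.2843
  V/F = 0.2843: g = -0.00194, g' = -0.3681 → V/F = 0.2791
Converged at V/F = 0.2791.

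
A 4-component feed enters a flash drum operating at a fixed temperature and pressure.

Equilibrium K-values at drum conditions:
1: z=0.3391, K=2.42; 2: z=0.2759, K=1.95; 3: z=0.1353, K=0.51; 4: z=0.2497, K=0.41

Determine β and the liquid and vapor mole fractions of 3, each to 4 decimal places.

Rachford–Rice: g(β) = Σ zᵢ(Kᵢ−1)/(1+β(Kᵢ−1)) = 0.
Feasibility: ΣzᵢKᵢ = 1.5300, Σzᵢ/Kᵢ = 1.1559 — both > 1, two phases present.
Newton iteration, β⁰ = 0.5:
  β = 0.5000: g = 0.16251, g' = -0.5802 → β = 0.7801
  β = 0.7801: g = -0.00129, g' = -0.6196 → β = 0.7780
Converged at β = 0.7780.
Compositions from xᵢ = zᵢ/(1+β(Kᵢ−1)), yᵢ = Kᵢxᵢ:
  1: x = 0.1611, y = 0.3899
  2: x = 0.1586, y = 0.3094
  3: x = 0.2187, y = 0.1115
  4: x = 0.4616, y = 0.1893

β = 0.7780, x_3 = 0.2187, y_3 = 0.1115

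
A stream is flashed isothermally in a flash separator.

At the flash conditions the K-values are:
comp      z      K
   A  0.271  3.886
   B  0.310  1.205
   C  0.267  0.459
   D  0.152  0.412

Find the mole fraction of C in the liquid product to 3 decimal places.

x_C = 0.391

Material balance + equilibrium reduce to Σ zᵢ(Kᵢ−1)/(1+ψ(Kᵢ−1)) = 0.
Feasibility: ΣzᵢKᵢ = 1.612, Σzᵢ/Kᵢ = 1.278 — both > 1, two phases present.
Newton iteration, ψ⁰ = 0.43:
  ψ = 0.430: g = 0.0995, g' = -0.687 → ψ = 0.575
  ψ = 0.575: g = 0.0063, g' = -0.614 → ψ = 0.585
Converged at ψ = 0.585.
Compositions from xᵢ = zᵢ/(1+ψ(Kᵢ−1)), yᵢ = Kᵢxᵢ:
  A: x = 0.101, y = 0.392
  B: x = 0.277, y = 0.334
  C: x = 0.391, y = 0.179
  D: x = 0.232, y = 0.095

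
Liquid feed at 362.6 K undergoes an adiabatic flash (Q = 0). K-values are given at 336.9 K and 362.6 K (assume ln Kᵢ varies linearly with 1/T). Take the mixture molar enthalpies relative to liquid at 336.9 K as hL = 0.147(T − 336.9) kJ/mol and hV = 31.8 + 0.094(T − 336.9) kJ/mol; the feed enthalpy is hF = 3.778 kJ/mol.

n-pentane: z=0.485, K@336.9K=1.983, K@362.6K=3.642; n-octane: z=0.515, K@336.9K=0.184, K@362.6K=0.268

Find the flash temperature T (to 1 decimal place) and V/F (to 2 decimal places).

Adiabatic flash: solve Rachford–Rice at each trial T, then check hF = ψ·hV(T) + (1−ψ)·hL(T).
  T = 336.9 K: K = (1.983, 0.184), RR gives ψ = 0.070, H_out = 2.241 kJ/mol
  T = 362.6 K: K = (3.642, 0.268), RR gives ψ = 0.468, H_out = 18.012 kJ/mol
  T = 349.8 K: K = (2.721, 0.224), RR gives ψ = 0.326, H_out = 12.026 kJ/mol
  T = 343.4 K: K = (2.333, 0.203), RR gives ψ = 0.222, H_out = 7.951 kJ/mol
  T = 340.1 K: K = (2.150, 0.193), RR gives ψ = 0.153, H_out = 5.321 kJ/mol
  T = 338.5 K: K = (2.065, 0.189), RR gives ψ = 0.114, H_out = 3.858 kJ/mol
Linear interpolation between T = 336.9 (H_out = 2.241) and T = 338.5 (H_out = 3.858) on hF = 3.778 gives T ≈ 338.4 K, at which ψ = 0.11.

T = 338.4 K, V/F = 0.11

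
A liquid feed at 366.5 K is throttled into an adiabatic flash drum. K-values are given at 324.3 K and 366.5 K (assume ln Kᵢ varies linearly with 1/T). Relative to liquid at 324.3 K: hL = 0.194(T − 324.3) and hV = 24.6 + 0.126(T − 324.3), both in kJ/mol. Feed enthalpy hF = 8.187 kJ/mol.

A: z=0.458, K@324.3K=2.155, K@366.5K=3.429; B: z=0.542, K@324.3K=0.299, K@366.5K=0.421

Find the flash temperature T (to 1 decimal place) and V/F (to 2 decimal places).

T = 332.0 K, V/F = 0.28

Adiabatic flash: solve Rachford–Rice at each trial T, then check hF = ψ·hV(T) + (1−ψ)·hL(T).
  T = 324.3 K: K = (2.155, 0.299), RR gives ψ = 0.184, H_out = 4.529 kJ/mol
  T = 366.5 K: K = (3.429, 0.421), RR gives ψ = 0.568, H_out = 20.527 kJ/mol
  T = 345.4 K: K = (2.757, 0.359), RR gives ψ = 0.406, H_out = 13.488 kJ/mol
  T = 334.9 K: K = (2.448, 0.328), RR gives ψ = 0.308, H_out = 9.408 kJ/mol
  T = 329.6 K: K = (2.299, 0.314), RR gives ψ = 0.250, H_out = 7.092 kJ/mol
  T = 332.2 K: K = (2.372, 0.321), RR gives ψ = 0.279, H_out = 8.255 kJ/mol
  T = 330.9 K: K = (2.336, 0.317), RR gives ψ = 0.265, H_out = 7.681 kJ/mol
Linear interpolation between T = 330.9 (H_out = 7.681) and T = 332.2 (H_out = 8.255) on hF = 8.187 gives T ≈ 332.0 K, at which ψ = 0.28.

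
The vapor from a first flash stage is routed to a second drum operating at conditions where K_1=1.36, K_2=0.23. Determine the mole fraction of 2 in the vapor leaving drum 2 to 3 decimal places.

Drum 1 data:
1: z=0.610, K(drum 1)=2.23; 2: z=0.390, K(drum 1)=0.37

Drum 1:
Material balance + equilibrium reduce to Σ zᵢ(Kᵢ−1)/(1+ψ₁(Kᵢ−1)) = 0.
Check two-phase: ΣzᵢKᵢ = 1.505 > 1 and Σzᵢ/Kᵢ = 1.328 > 1, so g(0) = 0.505 > 0 and g(1) = -0.328 < 0.
Newton iteration, ψ₁⁰ = 0.66:
  ψ₁ = 0.660: g = -0.0065, g' = -0.735 → ψ₁ = 0.651
Converged at ψ₁ = 0.651.
Drum-1 compositions:
  1: x = 0.339, y = 0.755
  2: x = 0.661, y = 0.245
Drum-2 feed = drum-1 vapor: z₂ = (0.7553, 0.2447).
Drum 2:
Let ψ₂ = V/F and solve Σ zᵢ(Kᵢ−1)/(1+ψ₂(Kᵢ−1)) = 0.
Feasibility: ΣzᵢKᵢ = 1.084, Σzᵢ/Kᵢ = 1.619 — both > 1, two phases present.
Iterate (Newton) starting at ψ₂ = 0.66:
  ψ₂ = 0.660: g = -0.1634, g' = -0.664 → ψ₂ = 0.414
  ψ₂ = 0.414: g = -0.0399, g' = -0.387 → ψ₂ = 0.311
  ψ₂ = 0.311: g = -0.0031, g' = -0.330 → ψ₂ = 0.301
Converged at ψ₂ = 0.301.
  1: x = 0.681, y = 0.927
  2: x = 0.319, y = 0.073

y_2 (drum 2) = 0.073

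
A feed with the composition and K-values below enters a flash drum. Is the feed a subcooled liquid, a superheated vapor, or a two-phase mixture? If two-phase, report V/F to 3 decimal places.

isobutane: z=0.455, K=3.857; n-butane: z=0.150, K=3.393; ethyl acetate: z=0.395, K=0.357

ΣzᵢKᵢ = 2.405; Σzᵢ/Kᵢ = 1.269.
Both exceed 1, so a two-phase solution exists.
Material balance + equilibrium reduce to Σ zᵢ(Kᵢ−1)/(1+ψ(Kᵢ−1)) = 0.
Newton iteration, ψ⁰ = 0.5:
  ψ = 0.500: g = 0.3244, g' = -1.163 → ψ = 0.779
  ψ = 0.779: g = 0.0194, g' = -1.117 → ψ = 0.796
Converged at ψ = 0.796.

two-phase, V/F = 0.796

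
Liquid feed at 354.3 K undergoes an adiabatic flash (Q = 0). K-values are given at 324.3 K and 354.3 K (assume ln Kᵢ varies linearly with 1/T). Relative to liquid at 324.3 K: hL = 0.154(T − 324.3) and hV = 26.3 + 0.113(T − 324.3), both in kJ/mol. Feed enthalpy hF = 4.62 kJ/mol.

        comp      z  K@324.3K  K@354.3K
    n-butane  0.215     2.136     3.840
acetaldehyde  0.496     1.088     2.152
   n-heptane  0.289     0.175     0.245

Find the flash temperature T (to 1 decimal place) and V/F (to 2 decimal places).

T = 325.7 K, V/F = 0.17

Adiabatic flash: solve Rachford–Rice at each trial T, then check hF = ψ·hV(T) + (1−ψ)·hL(T).
  T = 324.3 K: K = (2.136, 1.088, 0.175), RR gives ψ = 0.106, H_out = 2.786 kJ/mol
  T = 354.3 K: K = (3.840, 2.152, 0.245), RR gives ψ = 0.749, H_out = 23.394 kJ/mol
  T = 339.3 K: K = (2.901, 1.553, 0.209), RR gives ψ = 0.556, H_out = 16.597 kJ/mol
  T = 331.8 K: K = (2.498, 1.305, 0.191), RR gives ψ = 0.386, H_out = 11.182 kJ/mol
  T = 328.1 K: K = (2.314, 1.194, 0.183), RR gives ψ = 0.265, H_out = 7.516 kJ/mol
  T = 326.2 K: K = (2.224, 1.140, 0.179), RR gives ψ = 0.190, H_out = 5.284 kJ/mol
Linear interpolation between T = 324.3 (H_out = 2.786) and T = 326.2 (H_out = 5.284) on hF = 4.62 gives T ≈ 325.7 K, at which ψ = 0.17.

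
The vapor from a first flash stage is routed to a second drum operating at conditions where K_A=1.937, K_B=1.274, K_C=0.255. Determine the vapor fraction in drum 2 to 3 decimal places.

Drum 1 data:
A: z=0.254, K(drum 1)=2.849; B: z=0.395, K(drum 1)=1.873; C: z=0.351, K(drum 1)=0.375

Drum 1:
Material balance + equilibrium reduce to Σ zᵢ(Kᵢ−1)/(1+ψ₁(Kᵢ−1)) = 0.
g(0) = ΣzᵢKᵢ − 1 = 0.595 and g(1) = 1 − Σzᵢ/Kᵢ = -0.236, so a root lies in (0, 1).
Iterate (Newton) starting at ψ₁ = 0.63:
  ψ₁ = 0.630: g = 0.0776, g' = -0.684 → ψ₁ = 0.743
  ψ₁ = 0.743: g = -0.0029, g' = -0.743 → ψ₁ = 0.740
Converged at ψ₁ = 0.740.
Drum-1 compositions:
  A: x = 0.107, y = 0.306
  B: x = 0.240, y = 0.450
  C: x = 0.653, y = 0.245
Drum-2 feed = drum-1 vapor: z₂ = (0.3057, 0.4496, 0.2448).
Drum 2:
Material balance + equilibrium reduce to Σ zᵢ(Kᵢ−1)/(1+ψ₂(Kᵢ−1)) = 0.
g(0) = ΣzᵢKᵢ − 1 = 0.227 and g(1) = 1 − Σzᵢ/Kᵢ = -0.471, so a root lies in (0, 1).
Newton–Raphson from ψ₂ = 0.5:
  ψ₂ = 0.500: g = 0.0128, g' = -0.496 → ψ₂ = 0.526
  ψ₂ = 0.526: g = -0.0002, g' = -0.513 → ψ₂ = 0.525
Converged at ψ₂ = 0.525.
  A: x = 0.205, y = 0.397
  B: x = 0.393, y = 0.501
  C: x = 0.402, y = 0.103

V/F (drum 2) = 0.525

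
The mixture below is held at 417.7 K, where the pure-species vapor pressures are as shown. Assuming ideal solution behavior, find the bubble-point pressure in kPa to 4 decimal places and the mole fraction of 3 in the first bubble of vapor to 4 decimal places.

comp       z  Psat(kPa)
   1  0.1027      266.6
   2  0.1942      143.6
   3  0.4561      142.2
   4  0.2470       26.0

Pbub = 126.5464 kPa, y_3 = 0.5125

At the bubble point ψ → 0, so ΣzᵢKᵢ = 1 with Kᵢ = Pᵢˢᵃᵗ/P ⇒ P = ΣzᵢPᵢˢᵃᵗ.
P = 0.1027·266.6 + 0.1942·143.6 + 0.4561·142.2 + 0.2470·26.0 = 126.5464 kPa
yᵢ = zᵢPᵢˢᵃᵗ/P ⇒ y_3 = 0.4561·142.2/126.5464 = 0.5125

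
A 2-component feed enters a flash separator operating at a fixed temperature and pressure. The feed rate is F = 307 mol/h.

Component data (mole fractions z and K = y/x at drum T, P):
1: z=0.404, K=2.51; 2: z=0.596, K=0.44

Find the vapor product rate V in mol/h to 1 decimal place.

V = 100.3 mol/h

Newton iteration, ψ⁰ = 0.5:
  ψ = 0.500: g = -0.1160, g' = -0.660 → ψ = 0.324
  ψ = 0.324: g = 0.0017, g' = -0.694 → ψ = 0.327
Converged at ψ = 0.327.
Then V = ψ·F = 0.3267·307 = 100.3 mol/h and L = F − V = 206.7 mol/h.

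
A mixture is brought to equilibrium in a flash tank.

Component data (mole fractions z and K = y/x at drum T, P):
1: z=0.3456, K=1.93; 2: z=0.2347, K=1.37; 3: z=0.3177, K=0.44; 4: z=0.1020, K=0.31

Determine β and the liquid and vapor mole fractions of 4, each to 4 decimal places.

β = 0.3622, x_4 = 0.1360, y_4 = 0.0422

Rachford–Rice: g(β) = Σ zᵢ(Kᵢ−1)/(1+β(Kᵢ−1)) = 0.
Check two-phase: ΣzᵢKᵢ = 1.1600 > 1 and Σzᵢ/Kᵢ = 1.4015 > 1, so g(0) = 0.1600 > 0 and g(1) = -0.4015 < 0.
Iterate (Newton) starting at β = 0.5:
  β = 0.5000: g = -0.06188, g' = -0.4675 → β = 0.3677
  β = 0.3677: g = -0.00239, g' = -0.4361 → β = 0.3622
Converged at β = 0.3622.
Compositions from xᵢ = zᵢ/(1+β(Kᵢ−1)), yᵢ = Kᵢxᵢ:
  1: x = 0.2585, y = 0.4989
  2: x = 0.2070, y = 0.2835
  3: x = 0.3985, y = 0.1754
  4: x = 0.1360, y = 0.0422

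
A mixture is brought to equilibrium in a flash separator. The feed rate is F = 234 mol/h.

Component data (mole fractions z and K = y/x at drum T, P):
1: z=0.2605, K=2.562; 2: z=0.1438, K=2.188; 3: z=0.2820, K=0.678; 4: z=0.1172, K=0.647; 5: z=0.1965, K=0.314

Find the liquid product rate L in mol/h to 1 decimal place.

L = 128.7 mol/h

Material balance + equilibrium reduce to Σ zᵢ(Kᵢ−1)/(1+ψ(Kᵢ−1)) = 0.
g(0) = ΣzᵢKᵢ − 1 = 0.3108 and g(1) = 1 − Σzᵢ/Kᵢ = -0.3903, so a root lies in (0, 1).
Newton–Raphson from ψ = 0.5:
  ψ = 0.5000: g = -0.02800, g' = -0.5576 → ψ = 0.4498
Converged at ψ = 0.4498.
Then V = ψ·F = 0.4498·234 = 105.3 mol/h and L = F − V = 128.7 mol/h.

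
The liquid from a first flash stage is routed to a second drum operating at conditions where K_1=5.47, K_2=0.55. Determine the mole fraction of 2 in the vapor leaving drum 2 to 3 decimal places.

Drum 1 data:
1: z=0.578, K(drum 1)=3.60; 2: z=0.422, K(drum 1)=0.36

y_2 (drum 2) = 0.500

Drum 1:
Rachford–Rice: g(ψ₁) = Σ zᵢ(Kᵢ−1)/(1+ψ₁(Kᵢ−1)) = 0.
Feasibility: ΣzᵢKᵢ = 2.233, Σzᵢ/Kᵢ = 1.333 — both > 1, two phases present.
Newton iteration, ψ₁⁰ = 0.5:
  ψ₁ = 0.500: g = 0.2562, g' = -1.112 → ψ₁ = 0.730
  ψ₁ = 0.730: g = 0.0113, g' = -1.074 → ψ₁ = 0.741
Converged at ψ₁ = 0.741.
Drum-1 compositions:
  1: x = 0.198, y = 0.711
  2: x = 0.802, y = 0.289
Drum-2 feed = drum-1 liquid: z₂ = (0.1975, 0.8025).
Drum 2:
Rachford–Rice: g(ψ₂) = Σ zᵢ(Kᵢ−1)/(1+ψ₂(Kᵢ−1)) = 0.
Feasibility: ΣzᵢKᵢ = 1.522, Σzᵢ/Kᵢ = 1.495 — both > 1, two phases present.
Newton iteration, ψ₂⁰ = 0.42:
  ψ₂ = 0.420: g = -0.1384, g' = -0.724 → ψ₂ = 0.229
  ψ₂ = 0.229: g = 0.0340, g' = -1.167 → ψ₂ = 0.258
  ψ₂ = 0.258: g = 0.0016, g' = -1.060 → ψ₂ = 0.259
Converged at ψ₂ = 0.259.
  1: x = 0.091, y = 0.500
  2: x = 0.909, y = 0.500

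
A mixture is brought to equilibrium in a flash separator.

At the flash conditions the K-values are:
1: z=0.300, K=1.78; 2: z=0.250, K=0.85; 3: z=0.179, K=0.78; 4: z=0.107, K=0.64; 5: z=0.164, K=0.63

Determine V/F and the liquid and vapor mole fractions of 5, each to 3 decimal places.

V/F = 0.282, x_5 = 0.183, y_5 = 0.115

Material balance + equilibrium reduce to Σ zᵢ(Kᵢ−1)/(1+V/F(Kᵢ−1)) = 0.
Feasibility: ΣzᵢKᵢ = 1.058, Σzᵢ/Kᵢ = 1.120 — both > 1, two phases present.
Newton–Raphson from V/F = 0.37:
  V/F = 0.370: g = -0.0157, g' = -0.175 → V/F = 0.280
  V/F = 0.280: g = 0.0004, g' = -0.184 → V/F = 0.282
Converged at V/F = 0.282.
Compositions from xᵢ = zᵢ/(1+V/F(Kᵢ−1)), yᵢ = Kᵢxᵢ:
  1: x = 0.246, y = 0.438
  2: x = 0.261, y = 0.222
  3: x = 0.191, y = 0.149
  4: x = 0.119, y = 0.076
  5: x = 0.183, y = 0.115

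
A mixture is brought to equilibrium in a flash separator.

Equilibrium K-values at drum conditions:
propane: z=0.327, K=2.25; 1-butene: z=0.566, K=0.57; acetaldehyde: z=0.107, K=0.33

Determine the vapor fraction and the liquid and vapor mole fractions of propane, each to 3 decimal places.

ψ = 0.158, x_propane = 0.273, y_propane = 0.614

Material balance + equilibrium reduce to Σ zᵢ(Kᵢ−1)/(1+ψ(Kᵢ−1)) = 0.
Feasibility: ΣzᵢKᵢ = 1.094, Σzᵢ/Kᵢ = 1.463 — both > 1, two phases present.
Iterate (Newton) starting at ψ = 0.69:
  ψ = 0.690: g = -0.2599, g' = -0.525 → ψ = 0.195
  ψ = 0.195: g = -0.0194, g' = -0.519 → ψ = 0.157
  ψ = 0.157: g = 0.0003, g' = -0.537 → ψ = 0.158
Converged at ψ = 0.158.
Compositions from xᵢ = zᵢ/(1+ψ(Kᵢ−1)), yᵢ = Kᵢxᵢ:
  propane: x = 0.273, y = 0.614
  1-butene: x = 0.607, y = 0.346
  acetaldehyde: x = 0.120, y = 0.039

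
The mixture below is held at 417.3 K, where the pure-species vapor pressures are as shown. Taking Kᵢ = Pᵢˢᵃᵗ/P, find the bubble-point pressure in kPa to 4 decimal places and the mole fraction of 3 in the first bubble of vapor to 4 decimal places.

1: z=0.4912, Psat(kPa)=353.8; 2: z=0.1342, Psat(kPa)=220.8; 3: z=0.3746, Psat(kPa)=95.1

At the bubble point ψ → 0, so ΣzᵢKᵢ = 1 with Kᵢ = Pᵢˢᵃᵗ/P ⇒ P = ΣzᵢPᵢˢᵃᵗ.
P = 0.4912·353.8 + 0.1342·220.8 + 0.3746·95.1 = 239.0424 kPa
yᵢ = zᵢPᵢˢᵃᵗ/P ⇒ y_3 = 0.3746·95.1/239.0424 = 0.1490

Pbub = 239.0424 kPa, y_3 = 0.1490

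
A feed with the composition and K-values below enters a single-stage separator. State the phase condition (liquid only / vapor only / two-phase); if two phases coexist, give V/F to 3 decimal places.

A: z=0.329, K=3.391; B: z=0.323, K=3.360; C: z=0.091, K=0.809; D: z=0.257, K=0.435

ΣzᵢKᵢ = 2.386; Σzᵢ/Kᵢ = 0.896.
Since Σzᵢ/Kᵢ < 1 the mixture is above its dew point — single vapor phase.

vapor only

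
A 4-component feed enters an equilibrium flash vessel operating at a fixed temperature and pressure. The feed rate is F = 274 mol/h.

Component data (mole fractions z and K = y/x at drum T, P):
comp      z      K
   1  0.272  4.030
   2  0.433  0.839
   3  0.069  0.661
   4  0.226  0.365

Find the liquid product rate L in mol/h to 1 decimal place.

Material balance + equilibrium reduce to Σ zᵢ(Kᵢ−1)/(1+V/F(Kᵢ−1)) = 0.
Feasibility: ΣzᵢKᵢ = 1.588, Σzᵢ/Kᵢ = 1.307 — both > 1, two phases present.
Newton–Raphson from V/F = 0.7:
  V/F = 0.700: g = -0.1035, g' = -0.580 → V/F = 0.521
  V/F = 0.521: g = 0.0004, g' = -0.604 → V/F = 0.522
Converged at V/F = 0.522.
Then V = V/F·F = 0.5221·274 = 143.0 mol/h and L = F − V = 131.0 mol/h.

L = 131.0 mol/h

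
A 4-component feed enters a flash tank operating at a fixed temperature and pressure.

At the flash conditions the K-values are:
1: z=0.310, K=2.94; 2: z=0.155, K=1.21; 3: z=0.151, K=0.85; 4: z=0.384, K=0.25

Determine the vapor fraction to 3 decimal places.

ψ = 0.319

Let ψ = V/F and solve Σ zᵢ(Kᵢ−1)/(1+ψ(Kᵢ−1)) = 0.
g(0) = ΣzᵢKᵢ − 1 = 0.323 and g(1) = 1 − Σzᵢ/Kᵢ = -0.947, so a root lies in (0, 1).
Iterate (Newton) starting at ψ = 0.5:
  ψ = 0.500: g = -0.1506, g' = -0.863 → ψ = 0.326
  ψ = 0.326: g = -0.0058, g' = -0.826 → ψ = 0.319
Converged at ψ = 0.319.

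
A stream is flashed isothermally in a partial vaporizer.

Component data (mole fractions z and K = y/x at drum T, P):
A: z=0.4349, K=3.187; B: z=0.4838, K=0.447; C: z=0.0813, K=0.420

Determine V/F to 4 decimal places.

Rachford–Rice: g(V/F) = Σ zᵢ(Kᵢ−1)/(1+V/F(Kᵢ−1)) = 0.
Check two-phase: ΣzᵢKᵢ = 1.6364 > 1 and Σzᵢ/Kᵢ = 1.4124 > 1, so g(0) = 0.6364 > 0 and g(1) = -0.4124 < 0.
Newton–Raphson from V/F = 0.55:
  V/F = 0.5500: g = -0.02195, g' = -0.7932 → V/F = 0.5223
  V/F = 0.5223: g = 0.00012, g' = -0.8021 → V/F = 0.5225
Converged at V/F = 0.5225.

V/F = 0.5225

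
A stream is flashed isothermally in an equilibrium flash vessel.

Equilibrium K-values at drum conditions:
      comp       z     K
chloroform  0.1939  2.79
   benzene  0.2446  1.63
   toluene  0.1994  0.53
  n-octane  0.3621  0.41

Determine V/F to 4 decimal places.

V/F = 0.2772

Material balance + equilibrium reduce to Σ zᵢ(Kᵢ−1)/(1+V/F(Kᵢ−1)) = 0.
Check two-phase: ΣzᵢKᵢ = 1.1938 > 1 and Σzᵢ/Kᵢ = 1.4790 > 1, so g(0) = 0.1938 > 0 and g(1) = -0.4790 < 0.
Iterate (Newton) starting at V/F = 0.36:
  V/F = 0.3600: g = -0.04738, g' = -0.5613 → V/F = 0.2756
  V/F = 0.2756: g = 0.00094, g' = -0.5870 → V/F = 0.2772
Converged at V/F = 0.2772.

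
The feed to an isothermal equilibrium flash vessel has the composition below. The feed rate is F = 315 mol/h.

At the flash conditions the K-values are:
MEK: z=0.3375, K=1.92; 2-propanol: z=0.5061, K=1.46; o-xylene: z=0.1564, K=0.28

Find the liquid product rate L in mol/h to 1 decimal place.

Material balance + equilibrium reduce to Σ zᵢ(Kᵢ−1)/(1+β(Kᵢ−1)) = 0.
g(0) = ΣzᵢKᵢ − 1 = 0.4307 and g(1) = 1 − Σzᵢ/Kᵢ = -0.0810, so a root lies in (0, 1).
Newton iteration, β⁰ = 0.5:
  β = 0.5000: g = 0.22599, g' = -0.4027 → β = 1.0000
  β = 1.0000: g = -0.08100, g' = -1.1619 → β = 0.9303
  β = 0.9303: g = -0.01069, g' = -0.8791 → β = 0.9181
  β = 0.9181: g = -0.00023, g' = -0.8426 → β = 0.9179
Converged at β = 0.9179.
Then V = β·F = 0.9179·315 = 289.1 mol/h and L = F − V = 25.9 mol/h.

L = 25.9 mol/h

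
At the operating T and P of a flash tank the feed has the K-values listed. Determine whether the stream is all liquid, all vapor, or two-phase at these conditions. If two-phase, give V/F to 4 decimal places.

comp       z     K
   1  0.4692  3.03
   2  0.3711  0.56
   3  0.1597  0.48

ΣzᵢKᵢ = 1.7061; Σzᵢ/Kᵢ = 1.1502.
Both exceed 1, so a two-phase solution exists.
Material balance + equilibrium reduce to Σ zᵢ(Kᵢ−1)/(1+ψ(Kᵢ−1)) = 0.
Newton iteration, ψ⁰ = 0.5:
  ψ = 0.5000: g = 0.15113, g' = -0.6732 → ψ = 0.7245
  ψ = 0.7245: g = 0.01256, g' = -0.5827 → ψ = 0.7461
Converged at ψ = 0.7461.

two-phase, V/F = 0.7461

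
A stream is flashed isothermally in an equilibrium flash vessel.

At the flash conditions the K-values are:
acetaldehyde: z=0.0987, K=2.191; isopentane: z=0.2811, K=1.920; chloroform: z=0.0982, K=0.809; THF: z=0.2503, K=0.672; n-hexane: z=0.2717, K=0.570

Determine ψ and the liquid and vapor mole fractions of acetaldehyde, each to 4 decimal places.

ψ = 0.4424, x_acetaldehyde = 0.0646, y_acetaldehyde = 0.1416

Rachford–Rice: g(ψ) = Σ zᵢ(Kᵢ−1)/(1+ψ(Kᵢ−1)) = 0.
Check two-phase: ΣzᵢKᵢ = 1.1585 > 1 and Σzᵢ/Kᵢ = 1.1620 > 1, so g(0) = 0.1585 > 0 and g(1) = -0.1620 < 0.
Newton iteration, ψ⁰ = 0.42:
  ψ = 0.4200: g = 0.00670, g' = -0.3013 → ψ = 0.4422
  ψ = 0.4422: g = 0.00004, g' = -0.2980 → ψ = 0.4424
Converged at ψ = 0.4424.
Compositions from xᵢ = zᵢ/(1+ψ(Kᵢ−1)), yᵢ = Kᵢxᵢ:
  acetaldehyde: x = 0.0646, y = 0.1416
  isopentane: x = 0.1998, y = 0.3836
  chloroform: x = 0.1073, y = 0.0868
  THF: x = 0.2928, y = 0.1967
  n-hexane: x = 0.3355, y = 0.1912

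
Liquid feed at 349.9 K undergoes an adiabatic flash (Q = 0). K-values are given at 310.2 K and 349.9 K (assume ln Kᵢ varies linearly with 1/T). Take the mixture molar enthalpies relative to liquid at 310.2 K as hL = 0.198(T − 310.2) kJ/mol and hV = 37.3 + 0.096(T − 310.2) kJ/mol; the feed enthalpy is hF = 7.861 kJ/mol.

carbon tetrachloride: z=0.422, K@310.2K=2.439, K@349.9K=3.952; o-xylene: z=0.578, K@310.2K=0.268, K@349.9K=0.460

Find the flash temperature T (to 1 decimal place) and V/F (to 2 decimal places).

Adiabatic flash: solve Rachford–Rice at each trial T, then check hF = ψ·hV(T) + (1−ψ)·hL(T).
  T = 310.2 K: K = (2.439, 0.268), RR gives ψ = 0.175, H_out = 6.521 kJ/mol
  T = 349.9 K: K = (3.952, 0.460), RR gives ψ = 0.586, H_out = 27.335 kJ/mol
  T = 330.0 K: K = (3.148, 0.357), RR gives ψ = 0.387, H_out = 17.568 kJ/mol
  T = 320.1 K: K = (2.782, 0.311), RR gives ψ = 0.288, H_out = 12.400 kJ/mol
  T = 315.1 K: K = (2.606, 0.289), RR gives ψ = 0.233, H_out = 9.554 kJ/mol
  T = 312.6 K: K = (2.520, 0.278), RR gives ψ = 0.204, H_out = 8.042 kJ/mol
Linear interpolation between T = 310.2 (H_out = 6.521) and T = 312.6 (H_out = 8.042) on hF = 7.861 gives T ≈ 312.3 K, at which ψ = 0.20.

T = 312.3 K, V/F = 0.20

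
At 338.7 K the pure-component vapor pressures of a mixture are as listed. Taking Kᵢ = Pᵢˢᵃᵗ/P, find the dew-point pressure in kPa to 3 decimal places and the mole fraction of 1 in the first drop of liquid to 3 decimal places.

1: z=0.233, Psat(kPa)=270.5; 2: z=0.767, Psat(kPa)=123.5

At the dew point ψ → 1, so Σzᵢ/Kᵢ = 1 with Kᵢ = Pᵢˢᵃᵗ/P ⇒ 1/P = Σzᵢ/Pᵢˢᵃᵗ.
1/P = 0.233/270.5 + 0.767/123.5 = 0.007072 ⇒ P = 141.405 kPa
xᵢ = zᵢP/Pᵢˢᵃᵗ ⇒ x_1 = 0.233·141.405/270.5 = 0.122

Pdew = 141.405 kPa, x_1 = 0.122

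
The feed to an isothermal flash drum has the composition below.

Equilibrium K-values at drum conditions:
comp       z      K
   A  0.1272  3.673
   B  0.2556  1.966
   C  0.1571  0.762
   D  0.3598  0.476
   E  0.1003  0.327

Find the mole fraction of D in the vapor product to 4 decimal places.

Newton iteration, V/F⁰ = 0.7:
  V/F = 0.7000: g = -0.20451, g' = -0.6168 → V/F = 0.3684
  V/F = 0.3684: g = -0.01096, g' = -0.6032 → V/F = 0.3502
  V/F = 0.3502: g = 0.00008, g' = -0.6122 → V/F = 0.3504
Converged at V/F = 0.3504.
Compositions from xᵢ = zᵢ/(1+V/F(Kᵢ−1)), yᵢ = Kᵢxᵢ:
  A: x = 0.0657, y = 0.2413
  B: x = 0.1910, y = 0.3754
  C: x = 0.1714, y = 0.1306
  D: x = 0.4407, y = 0.2098
  E: x = 0.1312, y = 0.0429

y_D = 0.2098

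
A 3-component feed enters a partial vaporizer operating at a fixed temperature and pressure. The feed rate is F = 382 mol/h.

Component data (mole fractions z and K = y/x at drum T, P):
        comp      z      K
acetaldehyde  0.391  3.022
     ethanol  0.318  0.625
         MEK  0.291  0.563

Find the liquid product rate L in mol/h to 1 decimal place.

L = 128.7 mol/h

Material balance + equilibrium reduce to Σ zᵢ(Kᵢ−1)/(1+ψ(Kᵢ−1)) = 0.
Check two-phase: ΣzᵢKᵢ = 1.544 > 1 and Σzᵢ/Kᵢ = 1.155 > 1, so g(0) = 0.544 > 0 and g(1) = -0.155 < 0.
Iterate (Newton) starting at ψ = 0.3:
  ψ = 0.300: g = 0.2114, g' = -0.750 → ψ = 0.582
  ψ = 0.582: g = 0.0401, g' = -0.511 → ψ = 0.661
  ψ = 0.661: g = 0.0012, g' = -0.482 → ψ = 0.663
Converged at ψ = 0.663.
Then V = ψ·F = 0.6631·382 = 253.3 mol/h and L = F − V = 128.7 mol/h.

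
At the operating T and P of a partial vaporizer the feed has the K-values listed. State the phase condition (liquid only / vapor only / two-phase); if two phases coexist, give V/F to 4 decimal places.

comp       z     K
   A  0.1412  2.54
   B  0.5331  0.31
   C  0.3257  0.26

liquid only

ΣzᵢKᵢ = 0.6086; Σzᵢ/Kᵢ = 3.0280.
Since ΣzᵢKᵢ < 1 the mixture is below its bubble point — single liquid phase.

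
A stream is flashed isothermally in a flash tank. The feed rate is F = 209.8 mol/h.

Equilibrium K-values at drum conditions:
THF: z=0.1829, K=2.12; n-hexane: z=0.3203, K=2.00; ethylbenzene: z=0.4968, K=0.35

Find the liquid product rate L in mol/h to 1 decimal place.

Material balance + equilibrium reduce to Σ zᵢ(Kᵢ−1)/(1+ψ(Kᵢ−1)) = 0.
Feasibility: ΣzᵢKᵢ = 1.2022, Σzᵢ/Kᵢ = 1.6659 — both > 1, two phases present.
Newton iteration, ψ⁰ = 0.5:
  ψ = 0.5000: g = -0.13355, g' = -0.6973 → ψ = 0.3085
  ψ = 0.3085: g = -0.00687, g' = -0.6422 → ψ = 0.2978
Converged at ψ = 0.2978.
Then V = ψ·F = 0.2978·209.8 = 62.5 mol/h and L = F − V = 147.3 mol/h.

L = 147.3 mol/h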